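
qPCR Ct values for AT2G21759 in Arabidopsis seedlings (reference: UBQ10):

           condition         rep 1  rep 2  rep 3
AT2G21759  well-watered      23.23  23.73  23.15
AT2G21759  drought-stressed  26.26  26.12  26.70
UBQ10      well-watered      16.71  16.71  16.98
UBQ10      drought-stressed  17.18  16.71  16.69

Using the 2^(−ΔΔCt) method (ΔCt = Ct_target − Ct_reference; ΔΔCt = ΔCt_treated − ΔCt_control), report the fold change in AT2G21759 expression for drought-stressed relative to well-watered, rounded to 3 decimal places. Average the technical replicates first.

0.131

Mean Ct: AT2G21759 well-watered 23.370; AT2G21759 drought-stressed 26.360; UBQ10 well-watered 16.800; UBQ10 drought-stressed 16.860
ΔCt(well-watered) = 23.370 − 16.800 = 6.570
ΔCt(drought-stressed) = 26.360 − 16.860 = 9.500
ΔΔCt = 9.500 − 6.570 = 2.930
Fold change = 2^(−2.930) = 0.1312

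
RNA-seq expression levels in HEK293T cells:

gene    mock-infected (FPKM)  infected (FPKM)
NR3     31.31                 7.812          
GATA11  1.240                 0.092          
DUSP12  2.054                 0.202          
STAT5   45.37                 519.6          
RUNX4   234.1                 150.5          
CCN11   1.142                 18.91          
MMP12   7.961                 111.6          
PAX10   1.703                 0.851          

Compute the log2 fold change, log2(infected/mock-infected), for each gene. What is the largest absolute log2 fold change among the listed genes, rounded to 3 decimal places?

4.050

log2(7.812/31.31) = -2.003  (NR3)
log2(0.092/1.240) = -3.753  (GATA11)
log2(0.202/2.054) = -3.346  (DUSP12)
log2(519.6/45.37) = 3.518  (STAT5)
log2(150.5/234.1) = -0.637  (RUNX4)
log2(18.91/1.142) = 4.050  (CCN11)
log2(111.6/7.961) = 3.809  (MMP12)
log2(0.851/1.703) = -1.001  (PAX10)
The largest magnitude belongs to CCN11.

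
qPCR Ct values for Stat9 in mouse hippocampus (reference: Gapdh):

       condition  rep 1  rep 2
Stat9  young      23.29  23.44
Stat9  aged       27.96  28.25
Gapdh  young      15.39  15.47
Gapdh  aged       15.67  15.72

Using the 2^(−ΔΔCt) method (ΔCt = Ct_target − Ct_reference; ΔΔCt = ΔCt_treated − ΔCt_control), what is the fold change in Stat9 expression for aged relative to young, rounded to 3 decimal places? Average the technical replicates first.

0.045

Mean Ct: Stat9 young 23.365; Stat9 aged 28.105; Gapdh young 15.430; Gapdh aged 15.695
ΔCt(young) = 23.365 − 15.430 = 7.935
ΔCt(aged) = 28.105 − 15.695 = 12.410
ΔΔCt = 12.410 − 7.935 = 4.475
Fold change = 2^(−4.475) = 0.0450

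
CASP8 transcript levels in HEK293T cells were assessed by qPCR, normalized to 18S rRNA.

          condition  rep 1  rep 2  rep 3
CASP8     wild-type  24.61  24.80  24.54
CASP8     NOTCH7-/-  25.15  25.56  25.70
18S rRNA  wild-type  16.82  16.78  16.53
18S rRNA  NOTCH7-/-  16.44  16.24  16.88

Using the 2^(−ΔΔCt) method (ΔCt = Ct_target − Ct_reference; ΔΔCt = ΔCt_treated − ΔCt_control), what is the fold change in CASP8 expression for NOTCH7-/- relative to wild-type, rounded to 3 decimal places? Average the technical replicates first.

0.497

Mean Ct: CASP8 wild-type 24.650; CASP8 NOTCH7-/- 25.470; 18S rRNA wild-type 16.710; 18S rRNA NOTCH7-/- 16.520
ΔCt(wild-type) = 24.650 − 16.710 = 7.940
ΔCt(NOTCH7-/-) = 25.470 − 16.520 = 8.950
ΔΔCt = 8.950 − 7.940 = 1.010
Fold change = 2^(−1.010) = 0.4965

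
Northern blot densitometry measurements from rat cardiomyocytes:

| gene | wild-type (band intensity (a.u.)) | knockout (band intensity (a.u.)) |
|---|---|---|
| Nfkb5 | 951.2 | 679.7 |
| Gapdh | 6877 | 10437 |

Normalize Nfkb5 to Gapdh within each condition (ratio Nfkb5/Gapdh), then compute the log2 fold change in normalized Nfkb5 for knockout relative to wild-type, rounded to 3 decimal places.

Nfkb5/Gapdh (wild-type) = 951.2 / 6877 = 0.13832
Nfkb5/Gapdh (knockout) = 679.7 / 10437 = 0.065124
Fold change = 0.065124 / 0.13832 = 0.4708
log2(0.4708) = -1.0867

-1.087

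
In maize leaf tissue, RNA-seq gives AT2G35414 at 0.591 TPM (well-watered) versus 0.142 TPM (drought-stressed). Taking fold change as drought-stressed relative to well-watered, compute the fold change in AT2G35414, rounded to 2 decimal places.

0.24

Fold change = 0.142 / 0.591 = 0.240
AT2G35414 is downregulated.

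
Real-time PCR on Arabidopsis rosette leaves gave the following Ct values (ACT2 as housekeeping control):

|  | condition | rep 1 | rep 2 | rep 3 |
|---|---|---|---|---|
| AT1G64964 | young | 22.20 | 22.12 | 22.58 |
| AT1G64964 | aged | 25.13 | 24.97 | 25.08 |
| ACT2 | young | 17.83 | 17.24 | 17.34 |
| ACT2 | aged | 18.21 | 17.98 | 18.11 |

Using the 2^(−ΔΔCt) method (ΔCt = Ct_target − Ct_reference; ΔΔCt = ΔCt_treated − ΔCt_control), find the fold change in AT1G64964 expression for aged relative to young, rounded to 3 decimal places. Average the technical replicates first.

Mean Ct: AT1G64964 young 22.300; AT1G64964 aged 25.060; ACT2 young 17.470; ACT2 aged 18.100
ΔCt(young) = 22.300 − 17.470 = 4.830
ΔCt(aged) = 25.060 − 18.100 = 6.960
ΔΔCt = 6.960 − 4.830 = 2.130
Fold change = 2^(−2.130) = 0.2285

0.228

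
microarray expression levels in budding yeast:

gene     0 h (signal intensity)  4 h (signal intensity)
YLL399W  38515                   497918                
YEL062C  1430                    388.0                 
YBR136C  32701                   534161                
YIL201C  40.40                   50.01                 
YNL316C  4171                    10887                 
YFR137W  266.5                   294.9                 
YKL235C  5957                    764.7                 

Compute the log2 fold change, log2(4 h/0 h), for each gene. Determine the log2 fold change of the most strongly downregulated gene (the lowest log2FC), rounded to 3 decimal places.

-2.962

log2(497918/38515) = 3.692  (YLL399W)
log2(388.0/1430) = -1.882  (YEL062C)
log2(534161/32701) = 4.030  (YBR136C)
log2(50.01/40.40) = 0.308  (YIL201C)
log2(10887/4171) = 1.384  (YNL316C)
log2(294.9/266.5) = 0.146  (YFR137W)
log2(764.7/5957) = -2.962  (YKL235C)
YKL235C is most strongly downregulated.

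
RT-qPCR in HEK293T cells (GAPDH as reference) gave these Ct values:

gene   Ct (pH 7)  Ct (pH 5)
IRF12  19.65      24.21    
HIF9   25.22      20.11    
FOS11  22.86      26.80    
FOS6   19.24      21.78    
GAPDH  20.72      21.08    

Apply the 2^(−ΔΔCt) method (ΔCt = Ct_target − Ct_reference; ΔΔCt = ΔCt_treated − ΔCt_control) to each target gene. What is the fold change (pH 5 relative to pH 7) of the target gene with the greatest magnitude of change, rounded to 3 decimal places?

IRF12: ΔΔCt = (24.21−21.08) − (19.65−20.72) = 3.13 − (-1.07) = 4.20; fold change = 2^-4.20 = 0.054
HIF9: ΔΔCt = (20.11−21.08) − (25.22−20.72) = -0.97 − 4.50 = -5.47; fold change = 2^5.47 = 44.324
FOS11: ΔΔCt = (26.80−21.08) − (22.86−20.72) = 5.72 − 2.14 = 3.58; fold change = 2^-3.58 = 0.084
FOS6: ΔΔCt = (21.78−21.08) − (19.24−20.72) = 0.70 − (-1.48) = 2.18; fold change = 2^-2.18 = 0.221
HIF9 has the largest |ΔΔCt| = 5.47.

44.324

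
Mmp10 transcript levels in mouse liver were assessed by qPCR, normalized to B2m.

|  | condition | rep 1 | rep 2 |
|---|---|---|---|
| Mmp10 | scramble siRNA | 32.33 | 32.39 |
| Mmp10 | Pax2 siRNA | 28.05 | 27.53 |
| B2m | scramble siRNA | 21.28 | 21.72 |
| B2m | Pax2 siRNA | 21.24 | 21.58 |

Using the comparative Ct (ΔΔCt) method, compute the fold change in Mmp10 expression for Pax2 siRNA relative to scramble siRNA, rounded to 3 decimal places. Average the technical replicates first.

Mean Ct: Mmp10 scramble siRNA 32.360; Mmp10 Pax2 siRNA 27.790; B2m scramble siRNA 21.500; B2m Pax2 siRNA 21.410
ΔCt(scramble siRNA) = 32.360 − 21.500 = 10.860
ΔCt(Pax2 siRNA) = 27.790 − 21.410 = 6.380
ΔΔCt = 6.380 − 10.860 = -4.480
Fold change = 2^(−(-4.480)) = 2^4.480 = 22.3159

22.316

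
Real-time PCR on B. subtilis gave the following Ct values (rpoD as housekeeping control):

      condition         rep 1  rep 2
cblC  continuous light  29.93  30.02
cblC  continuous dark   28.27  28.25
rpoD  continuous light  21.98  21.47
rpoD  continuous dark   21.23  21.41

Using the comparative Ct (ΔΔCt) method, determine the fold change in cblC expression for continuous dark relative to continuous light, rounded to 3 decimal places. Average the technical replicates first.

2.479

Mean Ct: cblC continuous light 29.975; cblC continuous dark 28.260; rpoD continuous light 21.725; rpoD continuous dark 21.320
ΔCt(continuous light) = 29.975 − 21.725 = 8.250
ΔCt(continuous dark) = 28.260 − 21.320 = 6.940
ΔΔCt = 6.940 − 8.250 = -1.310
Fold change = 2^(−(-1.310)) = 2^1.310 = 2.4794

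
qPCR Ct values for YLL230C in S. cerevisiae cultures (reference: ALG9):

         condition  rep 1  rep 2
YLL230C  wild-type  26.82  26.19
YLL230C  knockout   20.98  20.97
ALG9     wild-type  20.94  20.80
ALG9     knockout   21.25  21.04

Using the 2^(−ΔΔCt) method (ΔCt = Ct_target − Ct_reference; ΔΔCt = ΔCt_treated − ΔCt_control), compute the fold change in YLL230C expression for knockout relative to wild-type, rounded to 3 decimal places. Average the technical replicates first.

Mean Ct: YLL230C wild-type 26.505; YLL230C knockout 20.975; ALG9 wild-type 20.870; ALG9 knockout 21.145
ΔCt(wild-type) = 26.505 − 20.870 = 5.635
ΔCt(knockout) = 20.975 − 21.145 = -0.170
ΔΔCt = -0.170 − 5.635 = -5.805
Fold change = 2^(−(-5.805)) = 2^5.805 = 55.9087

55.909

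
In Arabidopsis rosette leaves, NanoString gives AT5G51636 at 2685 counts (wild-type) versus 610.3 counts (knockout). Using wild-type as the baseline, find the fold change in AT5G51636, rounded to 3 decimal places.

Fold change = 610.3 / 2685 = 0.2273
AT5G51636 is downregulated.

0.227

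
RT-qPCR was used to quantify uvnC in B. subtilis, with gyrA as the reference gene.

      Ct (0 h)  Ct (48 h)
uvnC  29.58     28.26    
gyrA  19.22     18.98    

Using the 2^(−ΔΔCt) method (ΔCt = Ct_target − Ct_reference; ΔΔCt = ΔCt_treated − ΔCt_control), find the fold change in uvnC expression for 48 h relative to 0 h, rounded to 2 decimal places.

ΔCt(0 h) = 29.580 − 19.220 = 10.360
ΔCt(48 h) = 28.260 − 18.980 = 9.280
ΔΔCt = 9.280 − 10.360 = -1.080
Fold change = 2^(−(-1.080)) = 2^1.080 = 2.114

2.11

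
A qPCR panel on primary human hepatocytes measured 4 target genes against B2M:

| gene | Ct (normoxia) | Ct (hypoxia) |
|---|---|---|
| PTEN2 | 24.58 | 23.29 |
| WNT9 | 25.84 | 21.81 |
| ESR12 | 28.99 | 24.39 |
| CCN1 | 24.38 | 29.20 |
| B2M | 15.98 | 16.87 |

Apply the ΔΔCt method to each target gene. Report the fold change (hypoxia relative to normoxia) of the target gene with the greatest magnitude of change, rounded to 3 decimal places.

44.942

PTEN2: ΔΔCt = (23.29−16.87) − (24.58−15.98) = 6.42 − 8.60 = -2.18; fold change = 2^2.18 = 4.532
WNT9: ΔΔCt = (21.81−16.87) − (25.84−15.98) = 4.94 − 9.86 = -4.92; fold change = 2^4.92 = 30.274
ESR12: ΔΔCt = (24.39−16.87) − (28.99−15.98) = 7.52 − 13.01 = -5.49; fold change = 2^5.49 = 44.942
CCN1: ΔΔCt = (29.20−16.87) − (24.38−15.98) = 12.33 − 8.40 = 3.93; fold change = 2^-3.93 = 0.066
ESR12 has the largest |ΔΔCt| = 5.49.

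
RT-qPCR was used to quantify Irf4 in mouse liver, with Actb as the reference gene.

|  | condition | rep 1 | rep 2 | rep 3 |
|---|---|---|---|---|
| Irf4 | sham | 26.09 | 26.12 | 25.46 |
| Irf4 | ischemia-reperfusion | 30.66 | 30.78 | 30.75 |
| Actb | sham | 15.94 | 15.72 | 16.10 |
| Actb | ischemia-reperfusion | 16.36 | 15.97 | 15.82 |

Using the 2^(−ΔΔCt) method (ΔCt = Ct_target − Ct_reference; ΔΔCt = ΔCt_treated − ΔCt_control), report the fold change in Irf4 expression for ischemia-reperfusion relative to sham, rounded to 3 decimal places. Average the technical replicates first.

Mean Ct: Irf4 sham 25.890; Irf4 ischemia-reperfusion 30.730; Actb sham 15.920; Actb ischemia-reperfusion 16.050
ΔCt(sham) = 25.890 − 15.920 = 9.970
ΔCt(ischemia-reperfusion) = 30.730 − 16.050 = 14.680
ΔΔCt = 14.680 − 9.970 = 4.710
Fold change = 2^(−4.710) = 0.0382

0.038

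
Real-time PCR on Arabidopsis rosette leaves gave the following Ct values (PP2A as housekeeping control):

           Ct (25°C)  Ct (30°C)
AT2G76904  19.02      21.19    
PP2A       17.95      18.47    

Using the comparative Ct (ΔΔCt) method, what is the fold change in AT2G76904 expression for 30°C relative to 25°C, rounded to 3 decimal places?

0.319

ΔCt(25°C) = 19.020 − 17.950 = 1.070
ΔCt(30°C) = 21.190 − 18.470 = 2.720
ΔΔCt = 2.720 − 1.070 = 1.650
Fold change = 2^(−1.650) = 0.3186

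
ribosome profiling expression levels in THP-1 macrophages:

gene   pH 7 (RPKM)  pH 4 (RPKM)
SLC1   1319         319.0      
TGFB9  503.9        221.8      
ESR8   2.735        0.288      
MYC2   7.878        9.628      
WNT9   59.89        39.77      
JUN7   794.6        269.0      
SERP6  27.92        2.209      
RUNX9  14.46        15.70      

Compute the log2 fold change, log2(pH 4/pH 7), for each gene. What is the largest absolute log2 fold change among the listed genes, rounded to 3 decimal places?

3.660

log2(319.0/1319) = -2.048  (SLC1)
log2(221.8/503.9) = -1.184  (TGFB9)
log2(0.288/2.735) = -3.247  (ESR8)
log2(9.628/7.878) = 0.289  (MYC2)
log2(39.77/59.89) = -0.591  (WNT9)
log2(269.0/794.6) = -1.563  (JUN7)
log2(2.209/27.92) = -3.660  (SERP6)
log2(15.70/14.46) = 0.119  (RUNX9)
The largest magnitude belongs to SERP6.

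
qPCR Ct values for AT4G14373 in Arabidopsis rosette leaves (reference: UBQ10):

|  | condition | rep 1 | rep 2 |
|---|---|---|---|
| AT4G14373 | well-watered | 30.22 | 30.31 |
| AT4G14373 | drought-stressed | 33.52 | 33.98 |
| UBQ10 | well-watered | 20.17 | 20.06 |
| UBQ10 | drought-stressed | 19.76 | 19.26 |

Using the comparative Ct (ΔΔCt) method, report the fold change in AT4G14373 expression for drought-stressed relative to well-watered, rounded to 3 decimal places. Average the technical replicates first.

0.059

Mean Ct: AT4G14373 well-watered 30.265; AT4G14373 drought-stressed 33.750; UBQ10 well-watered 20.115; UBQ10 drought-stressed 19.510
ΔCt(well-watered) = 30.265 − 20.115 = 10.150
ΔCt(drought-stressed) = 33.750 − 19.510 = 14.240
ΔΔCt = 14.240 − 10.150 = 4.090
Fold change = 2^(−4.090) = 0.0587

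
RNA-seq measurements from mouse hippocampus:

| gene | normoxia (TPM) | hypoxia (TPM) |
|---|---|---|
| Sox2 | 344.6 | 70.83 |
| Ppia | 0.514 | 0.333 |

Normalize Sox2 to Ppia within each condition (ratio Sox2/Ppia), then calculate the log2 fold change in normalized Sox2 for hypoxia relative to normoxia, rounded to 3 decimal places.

-1.656

Sox2/Ppia (normoxia) = 344.6 / 0.514 = 670.43
Sox2/Ppia (hypoxia) = 70.83 / 0.333 = 212.7
Fold change = 212.7 / 670.43 = 0.3173
log2(0.3173) = -1.6562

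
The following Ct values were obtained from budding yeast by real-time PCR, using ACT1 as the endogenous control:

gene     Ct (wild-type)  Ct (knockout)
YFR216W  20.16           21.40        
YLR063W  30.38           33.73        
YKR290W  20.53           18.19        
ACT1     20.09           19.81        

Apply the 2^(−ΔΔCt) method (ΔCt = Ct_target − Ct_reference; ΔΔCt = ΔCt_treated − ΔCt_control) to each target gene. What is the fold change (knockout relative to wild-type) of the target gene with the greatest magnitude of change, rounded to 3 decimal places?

0.081

YFR216W: ΔΔCt = (21.40−19.81) − (20.16−20.09) = 1.59 − 0.07 = 1.52; fold change = 2^-1.52 = 0.349
YLR063W: ΔΔCt = (33.73−19.81) − (30.38−20.09) = 13.92 − 10.29 = 3.63; fold change = 2^-3.63 = 0.081
YKR290W: ΔΔCt = (18.19−19.81) − (20.53−20.09) = -1.62 − 0.44 = -2.06; fold change = 2^2.06 = 4.170
YLR063W has the largest |ΔΔCt| = 3.63.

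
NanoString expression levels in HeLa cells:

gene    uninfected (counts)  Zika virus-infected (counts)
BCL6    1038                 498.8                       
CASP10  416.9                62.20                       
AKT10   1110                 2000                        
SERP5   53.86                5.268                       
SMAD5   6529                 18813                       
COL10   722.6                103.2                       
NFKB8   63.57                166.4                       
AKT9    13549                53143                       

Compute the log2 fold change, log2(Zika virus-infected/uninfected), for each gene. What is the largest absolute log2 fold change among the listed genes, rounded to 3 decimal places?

3.354

log2(498.8/1038) = -1.057  (BCL6)
log2(62.20/416.9) = -2.745  (CASP10)
log2(2000/1110) = 0.849  (AKT10)
log2(5.268/53.86) = -3.354  (SERP5)
log2(18813/6529) = 1.527  (SMAD5)
log2(103.2/722.6) = -2.808  (COL10)
log2(166.4/63.57) = 1.388  (NFKB8)
log2(53143/13549) = 1.972  (AKT9)
The largest magnitude belongs to SERP5.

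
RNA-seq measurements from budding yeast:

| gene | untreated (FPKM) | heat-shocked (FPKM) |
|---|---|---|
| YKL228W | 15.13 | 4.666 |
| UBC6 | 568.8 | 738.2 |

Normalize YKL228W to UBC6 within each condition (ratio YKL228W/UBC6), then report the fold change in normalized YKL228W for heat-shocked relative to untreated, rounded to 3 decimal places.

0.238

YKL228W/UBC6 (untreated) = 15.13 / 568.8 = 0.0266
YKL228W/UBC6 (heat-shocked) = 4.666 / 738.2 = 0.0063208
Fold change = 0.0063208 / 0.0266 = 0.2376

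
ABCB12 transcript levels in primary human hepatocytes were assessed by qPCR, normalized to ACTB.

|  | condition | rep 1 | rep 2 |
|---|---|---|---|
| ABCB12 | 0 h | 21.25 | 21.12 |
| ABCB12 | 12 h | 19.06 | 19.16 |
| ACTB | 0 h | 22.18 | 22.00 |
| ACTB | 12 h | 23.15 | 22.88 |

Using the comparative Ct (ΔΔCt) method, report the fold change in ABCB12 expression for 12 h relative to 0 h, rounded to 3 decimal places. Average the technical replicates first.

8.000

Mean Ct: ABCB12 0 h 21.185; ABCB12 12 h 19.110; ACTB 0 h 22.090; ACTB 12 h 23.015
ΔCt(0 h) = 21.185 − 22.090 = -0.905
ΔCt(12 h) = 19.110 − 23.015 = -3.905
ΔΔCt = -3.905 − (-0.905) = -3.000
Fold change = 2^(−(-3.000)) = 2^3.000 = 8.0000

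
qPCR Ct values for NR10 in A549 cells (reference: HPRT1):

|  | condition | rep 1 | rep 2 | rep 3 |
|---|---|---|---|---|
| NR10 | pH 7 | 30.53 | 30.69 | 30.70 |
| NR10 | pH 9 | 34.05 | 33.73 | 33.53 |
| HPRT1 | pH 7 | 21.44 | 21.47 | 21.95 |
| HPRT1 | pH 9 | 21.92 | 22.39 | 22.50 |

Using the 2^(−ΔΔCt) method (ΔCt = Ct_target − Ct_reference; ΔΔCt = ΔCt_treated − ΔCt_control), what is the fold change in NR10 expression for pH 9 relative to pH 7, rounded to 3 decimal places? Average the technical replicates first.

0.179

Mean Ct: NR10 pH 7 30.640; NR10 pH 9 33.770; HPRT1 pH 7 21.620; HPRT1 pH 9 22.270
ΔCt(pH 7) = 30.640 − 21.620 = 9.020
ΔCt(pH 9) = 33.770 − 22.270 = 11.500
ΔΔCt = 11.500 − 9.020 = 2.480
Fold change = 2^(−2.480) = 0.1792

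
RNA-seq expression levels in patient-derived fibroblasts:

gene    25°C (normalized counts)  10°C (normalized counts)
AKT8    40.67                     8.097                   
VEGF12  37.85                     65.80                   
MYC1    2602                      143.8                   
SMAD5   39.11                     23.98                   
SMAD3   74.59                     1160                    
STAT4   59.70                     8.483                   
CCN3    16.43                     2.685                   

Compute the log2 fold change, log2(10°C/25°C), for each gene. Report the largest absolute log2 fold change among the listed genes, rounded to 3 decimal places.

log2(8.097/40.67) = -2.329  (AKT8)
log2(65.80/37.85) = 0.798  (VEGF12)
log2(143.8/2602) = -4.177  (MYC1)
log2(23.98/39.11) = -0.706  (SMAD5)
log2(1160/74.59) = 3.959  (SMAD3)
log2(8.483/59.70) = -2.815  (STAT4)
log2(2.685/16.43) = -2.613  (CCN3)
The largest magnitude belongs to MYC1.

4.177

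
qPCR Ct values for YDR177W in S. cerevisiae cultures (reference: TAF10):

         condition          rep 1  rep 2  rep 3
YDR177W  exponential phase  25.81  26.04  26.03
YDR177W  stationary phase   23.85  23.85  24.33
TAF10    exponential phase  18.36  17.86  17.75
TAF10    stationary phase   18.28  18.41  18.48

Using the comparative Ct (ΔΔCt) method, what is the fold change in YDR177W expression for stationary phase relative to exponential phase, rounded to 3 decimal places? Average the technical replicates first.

5.098

Mean Ct: YDR177W exponential phase 25.960; YDR177W stationary phase 24.010; TAF10 exponential phase 17.990; TAF10 stationary phase 18.390
ΔCt(exponential phase) = 25.960 − 17.990 = 7.970
ΔCt(stationary phase) = 24.010 − 18.390 = 5.620
ΔΔCt = 5.620 − 7.970 = -2.350
Fold change = 2^(−(-2.350)) = 2^2.350 = 5.0982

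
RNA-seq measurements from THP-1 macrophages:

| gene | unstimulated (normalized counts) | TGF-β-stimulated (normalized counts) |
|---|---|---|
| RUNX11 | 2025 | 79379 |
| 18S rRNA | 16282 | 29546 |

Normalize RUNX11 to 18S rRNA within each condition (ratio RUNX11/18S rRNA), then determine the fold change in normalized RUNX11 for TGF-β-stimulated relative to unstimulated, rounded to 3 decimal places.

21.602

RUNX11/18S rRNA (unstimulated) = 2025 / 16282 = 0.12437
RUNX11/18S rRNA (TGF-β-stimulated) = 79379 / 29546 = 2.6866
Fold change = 2.6866 / 0.12437 = 21.6018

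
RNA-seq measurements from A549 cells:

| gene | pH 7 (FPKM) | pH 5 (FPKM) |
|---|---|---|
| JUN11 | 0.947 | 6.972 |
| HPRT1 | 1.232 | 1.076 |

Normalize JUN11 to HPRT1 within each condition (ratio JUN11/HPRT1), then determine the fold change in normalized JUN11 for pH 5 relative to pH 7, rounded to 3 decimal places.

JUN11/HPRT1 (pH 7) = 0.947 / 1.232 = 0.76867
JUN11/HPRT1 (pH 5) = 6.972 / 1.076 = 6.4796
Fold change = 6.4796 / 0.76867 = 8.4296

8.430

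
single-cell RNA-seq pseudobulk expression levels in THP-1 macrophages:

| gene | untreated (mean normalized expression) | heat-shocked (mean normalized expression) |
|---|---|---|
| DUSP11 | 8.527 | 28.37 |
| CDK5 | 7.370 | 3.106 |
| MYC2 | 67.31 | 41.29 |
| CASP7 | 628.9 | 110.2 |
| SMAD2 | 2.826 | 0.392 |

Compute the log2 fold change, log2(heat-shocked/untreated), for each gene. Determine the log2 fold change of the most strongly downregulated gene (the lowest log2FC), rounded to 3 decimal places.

-2.850

log2(28.37/8.527) = 1.734  (DUSP11)
log2(3.106/7.370) = -1.247  (CDK5)
log2(41.29/67.31) = -0.705  (MYC2)
log2(110.2/628.9) = -2.513  (CASP7)
log2(0.392/2.826) = -2.850  (SMAD2)
SMAD2 is most strongly downregulated.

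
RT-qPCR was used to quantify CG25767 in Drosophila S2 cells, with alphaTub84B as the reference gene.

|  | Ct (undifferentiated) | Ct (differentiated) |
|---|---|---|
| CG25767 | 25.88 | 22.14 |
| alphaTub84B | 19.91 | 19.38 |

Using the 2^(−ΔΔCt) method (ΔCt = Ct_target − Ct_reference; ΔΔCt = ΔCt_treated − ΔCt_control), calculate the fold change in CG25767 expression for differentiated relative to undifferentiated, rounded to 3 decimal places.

ΔCt(undifferentiated) = 25.880 − 19.910 = 5.970
ΔCt(differentiated) = 22.140 − 19.380 = 2.760
ΔΔCt = 2.760 − 5.970 = -3.210
Fold change = 2^(−(-3.210)) = 2^3.210 = 9.2535

9.254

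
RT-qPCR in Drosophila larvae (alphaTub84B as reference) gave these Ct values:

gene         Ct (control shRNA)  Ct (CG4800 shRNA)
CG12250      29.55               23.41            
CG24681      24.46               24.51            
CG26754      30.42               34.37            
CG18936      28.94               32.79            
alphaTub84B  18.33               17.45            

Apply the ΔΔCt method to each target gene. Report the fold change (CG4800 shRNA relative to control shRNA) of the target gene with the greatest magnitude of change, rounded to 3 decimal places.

CG12250: ΔΔCt = (23.41−17.45) − (29.55−18.33) = 5.96 − 11.22 = -5.26; fold change = 2^5.26 = 38.319
CG24681: ΔΔCt = (24.51−17.45) − (24.46−18.33) = 7.06 − 6.13 = 0.93; fold change = 2^-0.93 = 0.525
CG26754: ΔΔCt = (34.37−17.45) − (30.42−18.33) = 16.92 − 12.09 = 4.83; fold change = 2^-4.83 = 0.035
CG18936: ΔΔCt = (32.79−17.45) − (28.94−18.33) = 15.34 − 10.61 = 4.73; fold change = 2^-4.73 = 0.038
CG12250 has the largest |ΔΔCt| = 5.26.

38.319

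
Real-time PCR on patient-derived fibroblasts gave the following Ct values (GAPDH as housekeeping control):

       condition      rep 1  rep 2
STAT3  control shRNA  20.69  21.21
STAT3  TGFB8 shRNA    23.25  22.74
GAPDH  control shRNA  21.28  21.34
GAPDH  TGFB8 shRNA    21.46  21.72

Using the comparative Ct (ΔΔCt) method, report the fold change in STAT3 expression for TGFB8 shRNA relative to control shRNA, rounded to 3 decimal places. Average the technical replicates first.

Mean Ct: STAT3 control shRNA 20.950; STAT3 TGFB8 shRNA 22.995; GAPDH control shRNA 21.310; GAPDH TGFB8 shRNA 21.590
ΔCt(control shRNA) = 20.950 − 21.310 = -0.360
ΔCt(TGFB8 shRNA) = 22.995 − 21.590 = 1.405
ΔΔCt = 1.405 − (-0.360) = 1.765
Fold change = 2^(−1.765) = 0.2942

0.294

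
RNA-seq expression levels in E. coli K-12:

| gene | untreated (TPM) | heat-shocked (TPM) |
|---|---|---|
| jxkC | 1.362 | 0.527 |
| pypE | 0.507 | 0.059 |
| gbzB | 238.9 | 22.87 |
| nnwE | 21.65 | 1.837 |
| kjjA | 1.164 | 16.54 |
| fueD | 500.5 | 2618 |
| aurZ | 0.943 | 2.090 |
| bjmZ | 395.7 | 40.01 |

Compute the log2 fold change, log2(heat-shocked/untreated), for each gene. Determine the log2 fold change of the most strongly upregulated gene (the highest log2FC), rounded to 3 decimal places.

log2(0.527/1.362) = -1.370  (jxkC)
log2(0.059/0.507) = -3.103  (pypE)
log2(22.87/238.9) = -3.385  (gbzB)
log2(1.837/21.65) = -3.559  (nnwE)
log2(16.54/1.164) = 3.829  (kjjA)
log2(2618/500.5) = 2.387  (fueD)
log2(2.090/0.943) = 1.148  (aurZ)
log2(40.01/395.7) = -3.306  (bjmZ)
kjjA is most strongly upregulated.

3.829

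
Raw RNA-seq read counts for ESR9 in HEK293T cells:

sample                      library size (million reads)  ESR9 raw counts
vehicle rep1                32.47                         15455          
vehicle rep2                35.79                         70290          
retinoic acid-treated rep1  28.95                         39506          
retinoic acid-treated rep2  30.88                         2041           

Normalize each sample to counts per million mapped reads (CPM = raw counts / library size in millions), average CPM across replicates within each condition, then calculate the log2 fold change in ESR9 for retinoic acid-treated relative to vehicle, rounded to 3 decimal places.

-0.770

CPM(vehicle rep1) = 15455 / 32.47 = 475.9778
CPM(vehicle rep2) = 70290 / 35.79 = 1963.9564
CPM(retinoic acid-treated rep1) = 39506 / 28.95 = 1364.6287
CPM(retinoic acid-treated rep2) = 2041 / 30.88 = 66.0946
mean CPM(vehicle) = 1219.9671; mean CPM(retinoic acid-treated) = 715.3616
Fold change = 715.3616 / 1219.9671 = 0.58638
log2(0.58638) = -0.7701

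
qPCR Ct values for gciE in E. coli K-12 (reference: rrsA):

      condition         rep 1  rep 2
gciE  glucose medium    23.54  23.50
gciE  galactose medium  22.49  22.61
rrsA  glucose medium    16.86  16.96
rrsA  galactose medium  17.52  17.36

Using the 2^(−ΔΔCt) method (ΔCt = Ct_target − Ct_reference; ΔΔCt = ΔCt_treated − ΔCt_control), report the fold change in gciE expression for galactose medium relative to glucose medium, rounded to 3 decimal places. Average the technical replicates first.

Mean Ct: gciE glucose medium 23.520; gciE galactose medium 22.550; rrsA glucose medium 16.910; rrsA galactose medium 17.440
ΔCt(glucose medium) = 23.520 − 16.910 = 6.610
ΔCt(galactose medium) = 22.550 − 17.440 = 5.110
ΔΔCt = 5.110 − 6.610 = -1.500
Fold change = 2^(−(-1.500)) = 2^1.500 = 2.8284

2.828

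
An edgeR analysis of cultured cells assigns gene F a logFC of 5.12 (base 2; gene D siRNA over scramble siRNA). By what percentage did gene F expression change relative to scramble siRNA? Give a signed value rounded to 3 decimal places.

3377.552%

Fold change = 2^(5.12) = 34.7755
Percent change = (FC − 1) × 100% = (34.7755 − 1) × 100 = 3377.552%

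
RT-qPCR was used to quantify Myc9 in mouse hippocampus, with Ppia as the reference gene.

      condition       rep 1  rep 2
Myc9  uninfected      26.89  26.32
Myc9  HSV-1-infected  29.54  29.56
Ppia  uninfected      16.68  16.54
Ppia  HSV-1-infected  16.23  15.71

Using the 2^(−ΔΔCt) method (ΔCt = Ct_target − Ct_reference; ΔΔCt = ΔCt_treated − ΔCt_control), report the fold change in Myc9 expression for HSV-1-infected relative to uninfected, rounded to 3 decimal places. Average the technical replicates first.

0.083

Mean Ct: Myc9 uninfected 26.605; Myc9 HSV-1-infected 29.550; Ppia uninfected 16.610; Ppia HSV-1-infected 15.970
ΔCt(uninfected) = 26.605 − 16.610 = 9.995
ΔCt(HSV-1-infected) = 29.550 − 15.970 = 13.580
ΔΔCt = 13.580 − 9.995 = 3.585
Fold change = 2^(−3.585) = 0.0833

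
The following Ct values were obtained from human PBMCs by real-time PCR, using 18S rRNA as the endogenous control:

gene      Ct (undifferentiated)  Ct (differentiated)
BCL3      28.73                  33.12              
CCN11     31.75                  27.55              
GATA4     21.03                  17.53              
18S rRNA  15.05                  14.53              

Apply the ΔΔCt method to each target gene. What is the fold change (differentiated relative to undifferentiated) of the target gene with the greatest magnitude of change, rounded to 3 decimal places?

BCL3: ΔΔCt = (33.12−14.53) − (28.73−15.05) = 18.59 − 13.68 = 4.91; fold change = 2^-4.91 = 0.033
CCN11: ΔΔCt = (27.55−14.53) − (31.75−15.05) = 13.02 − 16.70 = -3.68; fold change = 2^3.68 = 12.817
GATA4: ΔΔCt = (17.53−14.53) − (21.03−15.05) = 3.00 − 5.98 = -2.98; fold change = 2^2.98 = 7.890
BCL3 has the largest |ΔΔCt| = 4.91.

0.033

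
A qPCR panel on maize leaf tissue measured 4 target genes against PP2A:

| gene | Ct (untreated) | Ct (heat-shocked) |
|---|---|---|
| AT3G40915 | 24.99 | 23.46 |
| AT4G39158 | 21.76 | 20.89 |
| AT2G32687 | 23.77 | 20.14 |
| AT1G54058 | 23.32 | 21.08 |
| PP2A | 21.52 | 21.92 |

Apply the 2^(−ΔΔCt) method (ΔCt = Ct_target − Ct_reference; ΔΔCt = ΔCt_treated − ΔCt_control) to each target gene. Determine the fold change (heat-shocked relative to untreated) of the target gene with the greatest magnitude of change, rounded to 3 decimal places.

AT3G40915: ΔΔCt = (23.46−21.92) − (24.99−21.52) = 1.54 − 3.47 = -1.93; fold change = 2^1.93 = 3.811
AT4G39158: ΔΔCt = (20.89−21.92) − (21.76−21.52) = -1.03 − 0.24 = -1.27; fold change = 2^1.27 = 2.412
AT2G32687: ΔΔCt = (20.14−21.92) − (23.77−21.52) = -1.78 − 2.25 = -4.03; fold change = 2^4.03 = 16.336
AT1G54058: ΔΔCt = (21.08−21.92) − (23.32−21.52) = -0.84 − 1.80 = -2.64; fold change = 2^2.64 = 6.233
AT2G32687 has the largest |ΔΔCt| = 4.03.

16.336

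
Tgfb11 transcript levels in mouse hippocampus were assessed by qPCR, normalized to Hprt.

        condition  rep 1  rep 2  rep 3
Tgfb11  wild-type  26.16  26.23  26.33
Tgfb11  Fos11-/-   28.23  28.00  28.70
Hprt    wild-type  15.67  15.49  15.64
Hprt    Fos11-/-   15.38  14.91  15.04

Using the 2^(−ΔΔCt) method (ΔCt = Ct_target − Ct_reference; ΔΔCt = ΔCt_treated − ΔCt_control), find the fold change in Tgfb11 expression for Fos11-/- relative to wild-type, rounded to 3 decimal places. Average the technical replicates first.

0.170

Mean Ct: Tgfb11 wild-type 26.240; Tgfb11 Fos11-/- 28.310; Hprt wild-type 15.600; Hprt Fos11-/- 15.110
ΔCt(wild-type) = 26.240 − 15.600 = 10.640
ΔCt(Fos11-/-) = 28.310 − 15.110 = 13.200
ΔΔCt = 13.200 − 10.640 = 2.560
Fold change = 2^(−2.560) = 0.1696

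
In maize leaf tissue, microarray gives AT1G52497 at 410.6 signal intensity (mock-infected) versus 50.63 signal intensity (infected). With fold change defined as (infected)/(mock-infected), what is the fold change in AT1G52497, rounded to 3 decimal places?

0.123

Fold change = 50.63 / 410.6 = 0.1233
AT1G52497 is downregulated.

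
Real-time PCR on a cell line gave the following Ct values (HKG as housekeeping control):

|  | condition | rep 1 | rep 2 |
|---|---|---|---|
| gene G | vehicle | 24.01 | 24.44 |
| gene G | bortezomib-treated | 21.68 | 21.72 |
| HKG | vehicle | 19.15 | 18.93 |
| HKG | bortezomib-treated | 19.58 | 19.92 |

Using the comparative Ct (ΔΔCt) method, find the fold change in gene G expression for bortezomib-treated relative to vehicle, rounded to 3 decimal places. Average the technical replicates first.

Mean Ct: gene G vehicle 24.225; gene G bortezomib-treated 21.700; HKG vehicle 19.040; HKG bortezomib-treated 19.750
ΔCt(vehicle) = 24.225 − 19.040 = 5.185
ΔCt(bortezomib-treated) = 21.700 − 19.750 = 1.950
ΔΔCt = 1.950 − 5.185 = -3.235
Fold change = 2^(−(-3.235)) = 2^3.235 = 9.4153

9.415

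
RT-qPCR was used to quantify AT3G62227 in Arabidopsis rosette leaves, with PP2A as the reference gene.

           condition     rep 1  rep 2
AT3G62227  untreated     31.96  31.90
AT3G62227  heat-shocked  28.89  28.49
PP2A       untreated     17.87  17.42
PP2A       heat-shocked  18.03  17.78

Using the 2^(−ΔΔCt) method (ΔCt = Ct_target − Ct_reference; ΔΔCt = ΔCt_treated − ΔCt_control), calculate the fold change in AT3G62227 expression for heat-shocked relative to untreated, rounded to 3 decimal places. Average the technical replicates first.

Mean Ct: AT3G62227 untreated 31.930; AT3G62227 heat-shocked 28.690; PP2A untreated 17.645; PP2A heat-shocked 17.905
ΔCt(untreated) = 31.930 − 17.645 = 14.285
ΔCt(heat-shocked) = 28.690 − 17.905 = 10.785
ΔΔCt = 10.785 − 14.285 = -3.500
Fold change = 2^(−(-3.500)) = 2^3.500 = 11.3137

11.314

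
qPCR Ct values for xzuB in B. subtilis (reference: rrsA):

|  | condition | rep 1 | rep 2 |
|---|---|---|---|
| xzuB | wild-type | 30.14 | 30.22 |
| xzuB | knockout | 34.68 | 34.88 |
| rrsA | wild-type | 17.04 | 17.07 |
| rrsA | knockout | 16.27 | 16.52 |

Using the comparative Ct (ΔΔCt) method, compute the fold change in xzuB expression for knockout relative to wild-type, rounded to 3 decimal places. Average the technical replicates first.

Mean Ct: xzuB wild-type 30.180; xzuB knockout 34.780; rrsA wild-type 17.055; rrsA knockout 16.395
ΔCt(wild-type) = 30.180 − 17.055 = 13.125
ΔCt(knockout) = 34.780 − 16.395 = 18.385
ΔΔCt = 18.385 − 13.125 = 5.260
Fold change = 2^(−5.260) = 0.0261

0.026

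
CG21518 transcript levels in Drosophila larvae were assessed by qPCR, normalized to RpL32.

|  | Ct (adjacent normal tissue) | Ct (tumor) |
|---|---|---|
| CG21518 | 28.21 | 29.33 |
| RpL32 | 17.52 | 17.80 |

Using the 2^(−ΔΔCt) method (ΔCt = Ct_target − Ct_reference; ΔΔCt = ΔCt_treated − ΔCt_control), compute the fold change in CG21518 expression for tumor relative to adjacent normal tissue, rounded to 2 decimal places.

ΔCt(adjacent normal tissue) = 28.210 − 17.520 = 10.690
ΔCt(tumor) = 29.330 − 17.800 = 11.530
ΔΔCt = 11.530 − 10.690 = 0.840
Fold change = 2^(−0.840) = 0.559

0.56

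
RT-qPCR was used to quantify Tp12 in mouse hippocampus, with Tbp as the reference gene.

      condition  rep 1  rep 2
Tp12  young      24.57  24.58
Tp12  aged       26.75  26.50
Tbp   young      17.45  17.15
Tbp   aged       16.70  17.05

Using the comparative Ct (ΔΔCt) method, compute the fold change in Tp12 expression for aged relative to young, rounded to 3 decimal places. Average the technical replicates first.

0.180

Mean Ct: Tp12 young 24.575; Tp12 aged 26.625; Tbp young 17.300; Tbp aged 16.875
ΔCt(young) = 24.575 − 17.300 = 7.275
ΔCt(aged) = 26.625 − 16.875 = 9.750
ΔΔCt = 9.750 − 7.275 = 2.475
Fold change = 2^(−2.475) = 0.1799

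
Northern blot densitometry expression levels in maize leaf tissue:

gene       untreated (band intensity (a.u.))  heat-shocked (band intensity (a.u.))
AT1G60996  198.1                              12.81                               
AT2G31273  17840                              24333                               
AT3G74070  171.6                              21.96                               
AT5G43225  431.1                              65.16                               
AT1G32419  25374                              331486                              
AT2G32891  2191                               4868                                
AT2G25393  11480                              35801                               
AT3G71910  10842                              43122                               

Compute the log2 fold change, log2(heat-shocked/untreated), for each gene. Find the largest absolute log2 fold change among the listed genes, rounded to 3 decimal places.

3.951

log2(12.81/198.1) = -3.951  (AT1G60996)
log2(24333/17840) = 0.448  (AT2G31273)
log2(21.96/171.6) = -2.966  (AT3G74070)
log2(65.16/431.1) = -2.726  (AT5G43225)
log2(331486/25374) = 3.708  (AT1G32419)
log2(4868/2191) = 1.152  (AT2G32891)
log2(35801/11480) = 1.641  (AT2G25393)
log2(43122/10842) = 1.992  (AT3G71910)
The largest magnitude belongs to AT1G60996.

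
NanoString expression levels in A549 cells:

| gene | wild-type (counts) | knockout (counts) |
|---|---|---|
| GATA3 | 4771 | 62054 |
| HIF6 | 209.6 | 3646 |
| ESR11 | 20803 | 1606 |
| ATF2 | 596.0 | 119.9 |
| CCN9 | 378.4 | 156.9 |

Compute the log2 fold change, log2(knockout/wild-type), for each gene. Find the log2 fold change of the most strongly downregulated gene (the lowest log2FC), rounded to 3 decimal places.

log2(62054/4771) = 3.701  (GATA3)
log2(3646/209.6) = 4.121  (HIF6)
log2(1606/20803) = -3.695  (ESR11)
log2(119.9/596.0) = -2.313  (ATF2)
log2(156.9/378.4) = -1.270  (CCN9)
ESR11 is most strongly downregulated.

-3.695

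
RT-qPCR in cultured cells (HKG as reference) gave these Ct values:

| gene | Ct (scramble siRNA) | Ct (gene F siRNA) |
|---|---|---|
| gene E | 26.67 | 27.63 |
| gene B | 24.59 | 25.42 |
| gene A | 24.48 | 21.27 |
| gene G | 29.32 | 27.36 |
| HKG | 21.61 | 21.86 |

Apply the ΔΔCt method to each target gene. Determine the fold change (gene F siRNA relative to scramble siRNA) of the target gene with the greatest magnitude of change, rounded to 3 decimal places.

11.004

gene E: ΔΔCt = (27.63−21.86) − (26.67−21.61) = 5.77 − 5.06 = 0.71; fold change = 2^-0.71 = 0.611
gene B: ΔΔCt = (25.42−21.86) − (24.59−21.61) = 3.56 − 2.98 = 0.58; fold change = 2^-0.58 = 0.669
gene A: ΔΔCt = (21.27−21.86) − (24.48−21.61) = -0.59 − 2.87 = -3.46; fold change = 2^3.46 = 11.004
gene G: ΔΔCt = (27.36−21.86) − (29.32−21.61) = 5.50 − 7.71 = -2.21; fold change = 2^2.21 = 4.627
gene A has the largest |ΔΔCt| = 3.46.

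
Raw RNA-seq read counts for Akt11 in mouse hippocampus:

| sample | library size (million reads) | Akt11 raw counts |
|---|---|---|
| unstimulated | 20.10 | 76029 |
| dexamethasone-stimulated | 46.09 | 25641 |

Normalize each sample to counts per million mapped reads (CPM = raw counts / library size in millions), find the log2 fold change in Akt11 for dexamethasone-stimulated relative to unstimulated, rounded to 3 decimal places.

CPM(unstimulated) = 76029 / 20.10 = 3782.5373
CPM(dexamethasone-stimulated) = 25641 / 46.09 = 556.3246
Fold change = 556.3246 / 3782.5373 = 0.14708
log2(0.14708) = -2.7654

-2.765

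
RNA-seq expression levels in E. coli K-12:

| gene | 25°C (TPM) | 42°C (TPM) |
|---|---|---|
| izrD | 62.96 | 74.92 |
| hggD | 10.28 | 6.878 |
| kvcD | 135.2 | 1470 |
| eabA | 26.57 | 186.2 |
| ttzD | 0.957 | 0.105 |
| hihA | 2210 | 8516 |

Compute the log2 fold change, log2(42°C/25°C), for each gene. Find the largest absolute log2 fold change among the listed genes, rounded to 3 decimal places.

3.443

log2(74.92/62.96) = 0.251  (izrD)
log2(6.878/10.28) = -0.580  (hggD)
log2(1470/135.2) = 3.443  (kvcD)
log2(186.2/26.57) = 2.809  (eabA)
log2(0.105/0.957) = -3.188  (ttzD)
log2(8516/2210) = 1.946  (hihA)
The largest magnitude belongs to kvcD.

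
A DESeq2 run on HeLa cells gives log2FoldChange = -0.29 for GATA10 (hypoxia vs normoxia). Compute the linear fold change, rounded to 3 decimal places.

Fold change = 2^(-0.29) = 0.8179

0.818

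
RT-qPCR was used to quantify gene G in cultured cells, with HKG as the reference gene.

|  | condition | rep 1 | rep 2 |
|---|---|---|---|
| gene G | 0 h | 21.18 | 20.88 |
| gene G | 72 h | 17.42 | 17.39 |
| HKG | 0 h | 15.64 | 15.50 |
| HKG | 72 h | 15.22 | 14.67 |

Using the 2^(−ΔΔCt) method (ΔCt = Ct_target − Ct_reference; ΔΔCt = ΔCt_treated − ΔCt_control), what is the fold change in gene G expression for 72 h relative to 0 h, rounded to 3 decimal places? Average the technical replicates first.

Mean Ct: gene G 0 h 21.030; gene G 72 h 17.405; HKG 0 h 15.570; HKG 72 h 14.945
ΔCt(0 h) = 21.030 − 15.570 = 5.460
ΔCt(72 h) = 17.405 − 14.945 = 2.460
ΔΔCt = 2.460 − 5.460 = -3.000
Fold change = 2^(−(-3.000)) = 2^3.000 = 8.0000

8.000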